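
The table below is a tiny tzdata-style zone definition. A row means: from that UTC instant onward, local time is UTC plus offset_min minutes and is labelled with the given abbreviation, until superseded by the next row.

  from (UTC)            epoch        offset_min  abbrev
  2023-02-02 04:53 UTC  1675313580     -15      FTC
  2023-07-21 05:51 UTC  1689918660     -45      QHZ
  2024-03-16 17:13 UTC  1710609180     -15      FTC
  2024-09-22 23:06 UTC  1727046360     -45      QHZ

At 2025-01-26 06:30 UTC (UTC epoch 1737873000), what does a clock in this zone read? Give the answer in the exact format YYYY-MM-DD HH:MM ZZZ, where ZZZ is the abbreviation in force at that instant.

2025-01-26 05:45 QHZ

Query: 2025-01-26 06:30 UTC
Rule 4/4 (QHZ, -00:45): 2024-09-22 23:06 UTC ≤ query < +∞
6·60 + 30 - 45 = 345 min
345 = 0·1440 + 345; 345 = 5·60 + 45 → 05:45, same day
→ 2025-01-26 05:45 QHZ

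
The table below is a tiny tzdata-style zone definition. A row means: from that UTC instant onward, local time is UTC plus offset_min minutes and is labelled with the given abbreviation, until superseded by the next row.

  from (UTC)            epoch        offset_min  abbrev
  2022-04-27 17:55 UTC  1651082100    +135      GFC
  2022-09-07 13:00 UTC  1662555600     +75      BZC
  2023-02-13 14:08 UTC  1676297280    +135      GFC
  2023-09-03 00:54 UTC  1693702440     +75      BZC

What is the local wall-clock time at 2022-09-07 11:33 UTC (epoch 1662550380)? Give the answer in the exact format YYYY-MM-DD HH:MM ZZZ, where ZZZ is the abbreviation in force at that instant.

2022-09-07 13:48 GFC

Query: 2022-09-07 11:33 UTC
Rule 1/4 (GFC, +02:15): 2022-04-27 17:55 UTC ≤ query < 2022-09-07 13:00 UTC
11·60 + 33 + 135 = 828 min
828 = 0·1440 + 828; 828 = 13·60 + 48 → 13:48, same day
→ 2022-09-07 13:48 GFC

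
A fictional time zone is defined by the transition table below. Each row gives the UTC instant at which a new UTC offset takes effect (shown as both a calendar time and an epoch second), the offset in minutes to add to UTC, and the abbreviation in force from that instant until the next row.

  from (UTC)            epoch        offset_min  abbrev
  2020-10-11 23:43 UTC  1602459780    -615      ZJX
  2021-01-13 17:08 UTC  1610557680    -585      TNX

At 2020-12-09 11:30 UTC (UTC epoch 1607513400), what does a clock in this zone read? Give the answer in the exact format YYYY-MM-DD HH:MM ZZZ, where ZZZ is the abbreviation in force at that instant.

2020-12-09 01:15 ZJX

Query: 2020-12-09 11:30 UTC
Rule 1/2 (ZJX, -10:15): 2020-10-11 23:43 UTC ≤ query < 2021-01-13 17:08 UTC
11·60 + 30 - 615 = 75 min
75 = 0·1440 + 75; 75 = 1·60 + 15 → 01:15, same day
→ 2020-12-09 01:15 ZJX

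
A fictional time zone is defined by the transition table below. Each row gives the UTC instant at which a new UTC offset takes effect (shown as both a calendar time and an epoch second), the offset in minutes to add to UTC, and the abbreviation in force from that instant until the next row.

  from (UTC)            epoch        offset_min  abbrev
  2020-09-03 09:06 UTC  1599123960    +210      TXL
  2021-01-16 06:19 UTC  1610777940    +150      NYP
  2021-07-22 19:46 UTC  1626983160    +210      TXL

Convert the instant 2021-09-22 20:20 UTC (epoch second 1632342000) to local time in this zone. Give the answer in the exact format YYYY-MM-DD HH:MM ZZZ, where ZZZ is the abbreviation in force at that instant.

Query: 2021-09-22 20:20 UTC
Rule 3/3 (TXL, +03:30): 2021-07-22 19:46 UTC ≤ query < +∞
20·60 + 20 + 210 = 1430 min
1430 = 0·1440 + 1430; 1430 = 23·60 + 50 → 23:50, same day
→ 2021-09-22 23:50 TXL

2021-09-22 23:50 TXL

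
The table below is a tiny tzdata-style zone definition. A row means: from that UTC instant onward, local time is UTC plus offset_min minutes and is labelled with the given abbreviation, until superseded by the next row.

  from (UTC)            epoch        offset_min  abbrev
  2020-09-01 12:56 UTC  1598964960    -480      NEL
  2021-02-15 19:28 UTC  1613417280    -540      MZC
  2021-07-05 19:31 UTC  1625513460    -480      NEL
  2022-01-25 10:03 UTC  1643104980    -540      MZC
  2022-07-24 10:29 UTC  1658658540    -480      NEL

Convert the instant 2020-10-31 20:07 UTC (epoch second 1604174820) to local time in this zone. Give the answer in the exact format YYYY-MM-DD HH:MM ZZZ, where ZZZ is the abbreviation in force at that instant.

Query: 2020-10-31 20:07 UTC
Rule 1/5 (NEL, -08:00): 2020-09-01 12:56 UTC ≤ query < 2021-02-15 19:28 UTC
20·60 + 7 - 480 = 727 min
727 = 0·1440 + 727; 727 = 12·60 + 7 → 12:07, same day
→ 2020-10-31 12:07 NEL

2020-10-31 12:07 NEL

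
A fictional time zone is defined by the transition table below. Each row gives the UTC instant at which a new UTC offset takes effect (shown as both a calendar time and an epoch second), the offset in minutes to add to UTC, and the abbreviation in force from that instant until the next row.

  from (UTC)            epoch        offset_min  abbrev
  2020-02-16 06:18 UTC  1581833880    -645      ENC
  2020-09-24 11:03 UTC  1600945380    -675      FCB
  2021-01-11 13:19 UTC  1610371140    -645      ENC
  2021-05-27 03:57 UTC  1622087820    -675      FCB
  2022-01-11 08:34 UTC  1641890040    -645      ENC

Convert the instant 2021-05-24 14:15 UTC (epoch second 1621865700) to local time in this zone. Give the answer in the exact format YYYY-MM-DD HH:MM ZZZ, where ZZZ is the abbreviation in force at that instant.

2021-05-24 03:30 ENC

Query: 2021-05-24 14:15 UTC
Rule 3/5 (ENC, -10:45): 2021-01-11 13:19 UTC ≤ query < 2021-05-27 03:57 UTC
14·60 + 15 - 645 = 210 min
210 = 0·1440 + 210; 210 = 3·60 + 30 → 03:30, same day
→ 2021-05-24 03:30 ENC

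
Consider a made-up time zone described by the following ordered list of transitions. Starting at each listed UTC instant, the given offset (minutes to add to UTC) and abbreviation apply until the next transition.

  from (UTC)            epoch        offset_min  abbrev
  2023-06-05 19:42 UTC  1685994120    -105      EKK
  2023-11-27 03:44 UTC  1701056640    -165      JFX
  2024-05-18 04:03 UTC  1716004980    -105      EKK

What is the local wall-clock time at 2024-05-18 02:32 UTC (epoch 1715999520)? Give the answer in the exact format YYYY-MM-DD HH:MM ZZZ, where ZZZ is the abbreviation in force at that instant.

2024-05-17 23:47 JFX

Query: 2024-05-18 02:32 UTC
Rule 2/3 (JFX, -02:45): 2023-11-27 03:44 UTC ≤ query < 2024-05-18 04:03 UTC
2·60 + 32 - 165 = -13 min
-13 = -1·1440 + 1427; 1427 = 23·60 + 47 → 23:47, 2024-05-18 - 1 day = 2024-05-17
→ 2024-05-17 23:47 JFX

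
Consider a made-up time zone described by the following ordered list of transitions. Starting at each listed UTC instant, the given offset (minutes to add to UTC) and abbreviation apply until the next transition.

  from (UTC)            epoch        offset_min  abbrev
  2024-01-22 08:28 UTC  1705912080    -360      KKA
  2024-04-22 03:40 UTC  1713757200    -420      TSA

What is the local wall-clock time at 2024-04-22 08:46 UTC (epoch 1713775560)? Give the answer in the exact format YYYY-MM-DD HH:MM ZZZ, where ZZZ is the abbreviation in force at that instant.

Query: 2024-04-22 08:46 UTC
Rule 2/2 (TSA, -07:00): 2024-04-22 03:40 UTC ≤ query < +∞
8·60 + 46 - 420 = 106 min
106 = 0·1440 + 106; 106 = 1·60 + 46 → 01:46, same day
→ 2024-04-22 01:46 TSA

2024-04-22 01:46 TSA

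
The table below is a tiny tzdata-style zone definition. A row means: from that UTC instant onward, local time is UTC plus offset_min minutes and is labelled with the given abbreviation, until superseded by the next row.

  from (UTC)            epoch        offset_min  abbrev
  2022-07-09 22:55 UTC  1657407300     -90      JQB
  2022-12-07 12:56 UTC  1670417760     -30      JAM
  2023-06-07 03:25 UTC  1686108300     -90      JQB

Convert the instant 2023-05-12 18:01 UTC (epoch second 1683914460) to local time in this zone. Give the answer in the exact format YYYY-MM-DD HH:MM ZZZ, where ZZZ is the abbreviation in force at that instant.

Query: 2023-05-12 18:01 UTC
Rule 2/3 (JAM, -00:30): 2022-12-07 12:56 UTC ≤ query < 2023-06-07 03:25 UTC
18·60 + 1 - 30 = 1051 min
1051 = 0·1440 + 1051; 1051 = 17·60 + 31 → 17:31, same day
→ 2023-05-12 17:31 JAM

2023-05-12 17:31 JAM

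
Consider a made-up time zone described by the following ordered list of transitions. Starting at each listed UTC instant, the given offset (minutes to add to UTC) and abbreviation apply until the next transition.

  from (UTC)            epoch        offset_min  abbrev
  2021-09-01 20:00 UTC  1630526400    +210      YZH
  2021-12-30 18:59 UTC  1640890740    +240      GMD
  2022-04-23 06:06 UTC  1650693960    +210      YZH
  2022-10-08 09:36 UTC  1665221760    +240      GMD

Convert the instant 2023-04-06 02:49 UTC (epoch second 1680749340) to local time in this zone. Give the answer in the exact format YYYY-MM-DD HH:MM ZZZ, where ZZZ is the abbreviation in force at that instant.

Query: 2023-04-06 02:49 UTC
Rule 4/4 (GMD, +04:00): 2022-10-08 09:36 UTC ≤ query < +∞
2·60 + 49 + 240 = 409 min
409 = 0·1440 + 409; 409 = 6·60 + 49 → 06:49, same day
→ 2023-04-06 06:49 GMD

2023-04-06 06:49 GMD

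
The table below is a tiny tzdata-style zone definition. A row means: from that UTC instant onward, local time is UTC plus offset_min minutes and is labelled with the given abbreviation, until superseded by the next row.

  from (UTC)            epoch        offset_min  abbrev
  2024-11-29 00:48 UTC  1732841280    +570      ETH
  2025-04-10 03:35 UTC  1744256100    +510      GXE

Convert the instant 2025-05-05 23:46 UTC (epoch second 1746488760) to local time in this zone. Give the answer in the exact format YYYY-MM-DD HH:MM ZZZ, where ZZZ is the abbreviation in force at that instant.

2025-05-06 08:16 GXE

Query: 2025-05-05 23:46 UTC
Rule 2/2 (GXE, +08:30): 2025-04-10 03:35 UTC ≤ query < +∞
23·60 + 46 + 510 = 1936 min
1936 = 1·1440 + 496; 496 = 8·60 + 16 → 08:16, 2025-05-05 + 1 day = 2025-05-06
→ 2025-05-06 08:16 GXE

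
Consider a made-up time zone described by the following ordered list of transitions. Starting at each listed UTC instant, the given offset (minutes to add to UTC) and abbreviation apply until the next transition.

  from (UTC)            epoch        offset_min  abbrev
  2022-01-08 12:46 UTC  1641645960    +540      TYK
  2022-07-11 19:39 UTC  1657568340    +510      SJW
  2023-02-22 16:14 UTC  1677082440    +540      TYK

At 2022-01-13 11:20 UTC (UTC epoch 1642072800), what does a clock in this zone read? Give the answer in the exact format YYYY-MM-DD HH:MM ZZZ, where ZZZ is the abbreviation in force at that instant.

Query: 2022-01-13 11:20 UTC
Rule 1/3 (TYK, +09:00): 2022-01-08 12:46 UTC ≤ query < 2022-07-11 19:39 UTC
11·60 + 20 + 540 = 1220 min
1220 = 0·1440 + 1220; 1220 = 20·60 + 20 → 20:20, same day
→ 2022-01-13 20:20 TYK

2022-01-13 20:20 TYK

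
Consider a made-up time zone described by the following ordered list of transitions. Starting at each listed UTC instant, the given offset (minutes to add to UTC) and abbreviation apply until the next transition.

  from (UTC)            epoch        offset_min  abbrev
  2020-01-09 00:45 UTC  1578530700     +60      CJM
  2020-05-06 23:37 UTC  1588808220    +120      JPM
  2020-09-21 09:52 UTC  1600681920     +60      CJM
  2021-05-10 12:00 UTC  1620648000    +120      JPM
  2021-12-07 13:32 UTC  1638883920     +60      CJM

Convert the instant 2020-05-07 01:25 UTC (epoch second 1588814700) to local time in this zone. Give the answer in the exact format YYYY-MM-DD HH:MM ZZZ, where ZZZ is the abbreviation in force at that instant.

Query: 2020-05-07 01:25 UTC
Rule 2/5 (JPM, +02:00): 2020-05-06 23:37 UTC ≤ query < 2020-09-21 09:52 UTC
1·60 + 25 + 120 = 205 min
205 = 0·1440 + 205; 205 = 3·60 + 25 → 03:25, same day
→ 2020-05-07 03:25 JPM

2020-05-07 03:25 JPM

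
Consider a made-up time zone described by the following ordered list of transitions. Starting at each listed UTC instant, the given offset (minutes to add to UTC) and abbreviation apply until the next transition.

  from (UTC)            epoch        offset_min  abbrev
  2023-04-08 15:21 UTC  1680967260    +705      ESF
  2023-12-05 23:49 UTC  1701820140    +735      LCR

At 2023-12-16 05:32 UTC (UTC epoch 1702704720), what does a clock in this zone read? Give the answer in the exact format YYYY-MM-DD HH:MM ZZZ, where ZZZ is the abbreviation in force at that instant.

2023-12-16 17:47 LCR

Query: 2023-12-16 05:32 UTC
Rule 2/2 (LCR, +12:15): 2023-12-05 23:49 UTC ≤ query < +∞
5·60 + 32 + 735 = 1067 min
1067 = 0·1440 + 1067; 1067 = 17·60 + 47 → 17:47, same day
→ 2023-12-16 17:47 LCR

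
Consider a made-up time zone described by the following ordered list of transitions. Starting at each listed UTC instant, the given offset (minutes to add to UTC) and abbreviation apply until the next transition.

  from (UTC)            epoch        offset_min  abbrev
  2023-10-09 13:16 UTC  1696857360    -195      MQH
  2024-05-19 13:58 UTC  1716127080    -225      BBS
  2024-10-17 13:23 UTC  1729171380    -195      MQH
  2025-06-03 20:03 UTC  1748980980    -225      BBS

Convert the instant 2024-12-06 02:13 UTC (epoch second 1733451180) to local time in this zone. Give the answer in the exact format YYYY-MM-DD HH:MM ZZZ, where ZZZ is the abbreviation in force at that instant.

2024-12-05 22:58 MQH

Query: 2024-12-06 02:13 UTC
Rule 3/4 (MQH, -03:15): 2024-10-17 13:23 UTC ≤ query < 2025-06-03 20:03 UTC
2·60 + 13 - 195 = -62 min
-62 = -1·1440 + 1378; 1378 = 22·60 + 58 → 22:58, 2024-12-06 - 1 day = 2024-12-05
→ 2024-12-05 22:58 MQH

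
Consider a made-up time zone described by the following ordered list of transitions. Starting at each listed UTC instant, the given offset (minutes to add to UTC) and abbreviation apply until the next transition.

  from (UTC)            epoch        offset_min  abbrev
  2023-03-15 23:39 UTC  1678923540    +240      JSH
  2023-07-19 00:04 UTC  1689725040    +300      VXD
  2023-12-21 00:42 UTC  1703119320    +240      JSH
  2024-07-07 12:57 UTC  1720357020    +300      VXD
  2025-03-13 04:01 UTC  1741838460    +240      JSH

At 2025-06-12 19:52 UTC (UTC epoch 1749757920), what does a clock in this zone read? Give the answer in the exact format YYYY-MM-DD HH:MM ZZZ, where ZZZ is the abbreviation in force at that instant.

Query: 2025-06-12 19:52 UTC
Rule 5/5 (JSH, +04:00): 2025-03-13 04:01 UTC ≤ query < +∞
19·60 + 52 + 240 = 1432 min
1432 = 0·1440 + 1432; 1432 = 23·60 + 52 → 23:52, same day
→ 2025-06-12 23:52 JSH

2025-06-12 23:52 JSH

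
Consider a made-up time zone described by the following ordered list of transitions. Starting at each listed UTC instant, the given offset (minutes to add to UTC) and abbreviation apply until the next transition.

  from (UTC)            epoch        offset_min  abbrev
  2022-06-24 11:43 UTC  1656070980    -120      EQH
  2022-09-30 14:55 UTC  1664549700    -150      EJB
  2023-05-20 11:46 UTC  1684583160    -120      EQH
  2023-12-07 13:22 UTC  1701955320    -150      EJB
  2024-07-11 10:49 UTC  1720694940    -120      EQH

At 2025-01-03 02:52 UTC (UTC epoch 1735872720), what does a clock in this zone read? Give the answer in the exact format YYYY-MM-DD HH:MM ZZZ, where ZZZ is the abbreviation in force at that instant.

2025-01-03 00:52 EQH

Query: 2025-01-03 02:52 UTC
Rule 5/5 (EQH, -02:00): 2024-07-11 10:49 UTC ≤ query < +∞
2·60 + 52 - 120 = 52 min
52 = 0·1440 + 52; 52 = 0·60 + 52 → 00:52, same day
→ 2025-01-03 00:52 EQH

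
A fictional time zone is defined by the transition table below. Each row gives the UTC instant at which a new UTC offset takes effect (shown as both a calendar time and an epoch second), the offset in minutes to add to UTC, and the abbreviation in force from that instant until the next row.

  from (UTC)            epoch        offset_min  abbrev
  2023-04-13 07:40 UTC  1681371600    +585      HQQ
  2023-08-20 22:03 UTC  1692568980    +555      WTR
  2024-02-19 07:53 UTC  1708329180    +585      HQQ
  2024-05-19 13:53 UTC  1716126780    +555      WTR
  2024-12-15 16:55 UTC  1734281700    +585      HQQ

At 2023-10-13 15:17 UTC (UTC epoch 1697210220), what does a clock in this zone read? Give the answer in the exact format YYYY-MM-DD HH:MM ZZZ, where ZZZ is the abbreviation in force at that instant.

2023-10-14 00:32 WTR

Query: 2023-10-13 15:17 UTC
Rule 2/5 (WTR, +09:15): 2023-08-20 22:03 UTC ≤ query < 2024-02-19 07:53 UTC
15·60 + 17 + 555 = 1472 min
1472 = 1·1440 + 32; 32 = 0·60 + 32 → 00:32, 2023-10-13 + 1 day = 2023-10-14
→ 2023-10-14 00:32 WTR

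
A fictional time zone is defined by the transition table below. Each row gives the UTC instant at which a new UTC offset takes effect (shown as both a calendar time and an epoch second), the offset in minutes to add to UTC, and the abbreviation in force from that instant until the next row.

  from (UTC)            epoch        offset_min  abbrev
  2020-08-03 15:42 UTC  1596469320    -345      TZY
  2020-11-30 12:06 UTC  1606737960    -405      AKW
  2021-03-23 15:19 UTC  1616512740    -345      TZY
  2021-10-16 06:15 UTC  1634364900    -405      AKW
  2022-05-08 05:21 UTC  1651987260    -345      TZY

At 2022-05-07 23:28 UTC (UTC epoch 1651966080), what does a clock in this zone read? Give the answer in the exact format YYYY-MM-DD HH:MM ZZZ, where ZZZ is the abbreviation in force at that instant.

2022-05-07 16:43 AKW

Query: 2022-05-07 23:28 UTC
Rule 4/5 (AKW, -06:45): 2021-10-16 06:15 UTC ≤ query < 2022-05-08 05:21 UTC
23·60 + 28 - 405 = 1003 min
1003 = 0·1440 + 1003; 1003 = 16·60 + 43 → 16:43, same day
→ 2022-05-07 16:43 AKW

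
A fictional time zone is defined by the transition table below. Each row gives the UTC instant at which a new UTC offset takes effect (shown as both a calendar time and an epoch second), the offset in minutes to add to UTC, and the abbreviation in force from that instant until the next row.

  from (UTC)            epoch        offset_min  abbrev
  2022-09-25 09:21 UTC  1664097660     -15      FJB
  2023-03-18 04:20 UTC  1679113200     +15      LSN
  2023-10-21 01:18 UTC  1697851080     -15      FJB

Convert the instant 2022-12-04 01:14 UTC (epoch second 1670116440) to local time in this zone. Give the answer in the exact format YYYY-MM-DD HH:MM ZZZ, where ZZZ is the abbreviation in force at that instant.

2022-12-04 00:59 FJB

Query: 2022-12-04 01:14 UTC
Rule 1/3 (FJB, -00:15): 2022-09-25 09:21 UTC ≤ query < 2023-03-18 04:20 UTC
1·60 + 14 - 15 = 59 min
59 = 0·1440 + 59; 59 = 0·60 + 59 → 00:59, same day
→ 2022-12-04 00:59 FJB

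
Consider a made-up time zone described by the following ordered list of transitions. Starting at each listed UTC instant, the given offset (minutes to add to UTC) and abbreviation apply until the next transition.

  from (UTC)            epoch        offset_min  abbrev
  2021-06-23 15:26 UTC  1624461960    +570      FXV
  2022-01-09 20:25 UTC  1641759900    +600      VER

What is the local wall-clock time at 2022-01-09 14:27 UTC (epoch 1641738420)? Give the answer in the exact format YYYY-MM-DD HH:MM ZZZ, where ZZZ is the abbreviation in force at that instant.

2022-01-09 23:57 FXV

Query: 2022-01-09 14:27 UTC
Rule 1/2 (FXV, +09:30): 2021-06-23 15:26 UTC ≤ query < 2022-01-09 20:25 UTC
14·60 + 27 + 570 = 1437 min
1437 = 0·1440 + 1437; 1437 = 23·60 + 57 → 23:57, same day
→ 2022-01-09 23:57 FXV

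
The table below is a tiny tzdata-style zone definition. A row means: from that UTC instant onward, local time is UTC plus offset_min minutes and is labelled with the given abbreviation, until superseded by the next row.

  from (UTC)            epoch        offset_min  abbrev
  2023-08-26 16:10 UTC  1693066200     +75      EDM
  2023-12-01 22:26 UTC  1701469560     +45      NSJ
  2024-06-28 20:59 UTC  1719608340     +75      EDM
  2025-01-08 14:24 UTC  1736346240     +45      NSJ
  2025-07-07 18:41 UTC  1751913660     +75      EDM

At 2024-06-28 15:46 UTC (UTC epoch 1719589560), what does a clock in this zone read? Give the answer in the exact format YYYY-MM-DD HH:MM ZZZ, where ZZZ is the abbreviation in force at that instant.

Query: 2024-06-28 15:46 UTC
Rule 2/5 (NSJ, +00:45): 2023-12-01 22:26 UTC ≤ query < 2024-06-28 20:59 UTC
15·60 + 46 + 45 = 991 min
991 = 0·1440 + 991; 991 = 16·60 + 31 → 16:31, same day
→ 2024-06-28 16:31 NSJ

2024-06-28 16:31 NSJ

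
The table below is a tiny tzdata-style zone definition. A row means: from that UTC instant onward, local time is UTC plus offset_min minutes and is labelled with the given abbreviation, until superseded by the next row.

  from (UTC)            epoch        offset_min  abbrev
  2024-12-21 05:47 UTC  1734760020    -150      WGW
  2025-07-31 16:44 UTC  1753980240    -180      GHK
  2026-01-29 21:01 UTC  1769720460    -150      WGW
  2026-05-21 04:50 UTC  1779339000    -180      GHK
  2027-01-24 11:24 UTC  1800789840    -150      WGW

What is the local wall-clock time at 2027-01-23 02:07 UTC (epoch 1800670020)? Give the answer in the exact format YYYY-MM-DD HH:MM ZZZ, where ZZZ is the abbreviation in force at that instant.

2027-01-22 23:07 GHK

Query: 2027-01-23 02:07 UTC
Rule 4/5 (GHK, -03:00): 2026-05-21 04:50 UTC ≤ query < 2027-01-24 11:24 UTC
2·60 + 7 - 180 = -53 min
-53 = -1·1440 + 1387; 1387 = 23·60 + 7 → 23:07, 2027-01-23 - 1 day = 2027-01-22
→ 2027-01-22 23:07 GHK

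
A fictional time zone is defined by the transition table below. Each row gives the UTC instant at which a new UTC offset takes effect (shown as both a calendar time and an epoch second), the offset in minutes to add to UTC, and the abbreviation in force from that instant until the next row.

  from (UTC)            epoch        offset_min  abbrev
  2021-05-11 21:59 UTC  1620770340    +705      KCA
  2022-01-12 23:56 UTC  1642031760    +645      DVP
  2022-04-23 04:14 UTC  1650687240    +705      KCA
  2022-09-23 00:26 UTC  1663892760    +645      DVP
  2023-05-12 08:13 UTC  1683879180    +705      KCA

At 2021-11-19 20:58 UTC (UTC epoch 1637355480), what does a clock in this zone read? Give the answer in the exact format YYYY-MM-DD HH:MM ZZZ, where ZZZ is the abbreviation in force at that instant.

Query: 2021-11-19 20:58 UTC
Rule 1/5 (KCA, +11:45): 2021-05-11 21:59 UTC ≤ query < 2022-01-12 23:56 UTC
20·60 + 58 + 705 = 1963 min
1963 = 1·1440 + 523; 523 = 8·60 + 43 → 08:43, 2021-11-19 + 1 day = 2021-11-20
→ 2021-11-20 08:43 KCA

2021-11-20 08:43 KCA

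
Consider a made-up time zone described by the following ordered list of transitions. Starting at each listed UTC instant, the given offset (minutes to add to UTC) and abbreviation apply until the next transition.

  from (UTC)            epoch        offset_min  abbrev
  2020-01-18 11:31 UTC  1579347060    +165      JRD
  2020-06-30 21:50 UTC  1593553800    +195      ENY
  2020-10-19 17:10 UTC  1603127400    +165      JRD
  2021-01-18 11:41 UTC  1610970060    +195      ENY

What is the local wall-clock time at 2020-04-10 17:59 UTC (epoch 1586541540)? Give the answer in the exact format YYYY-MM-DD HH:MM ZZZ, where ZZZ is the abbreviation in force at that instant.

2020-04-10 20:44 JRD

Query: 2020-04-10 17:59 UTC
Rule 1/4 (JRD, +02:45): 2020-01-18 11:31 UTC ≤ query < 2020-06-30 21:50 UTC
17·60 + 59 + 165 = 1244 min
1244 = 0·1440 + 1244; 1244 = 20·60 + 44 → 20:44, same day
→ 2020-04-10 20:44 JRD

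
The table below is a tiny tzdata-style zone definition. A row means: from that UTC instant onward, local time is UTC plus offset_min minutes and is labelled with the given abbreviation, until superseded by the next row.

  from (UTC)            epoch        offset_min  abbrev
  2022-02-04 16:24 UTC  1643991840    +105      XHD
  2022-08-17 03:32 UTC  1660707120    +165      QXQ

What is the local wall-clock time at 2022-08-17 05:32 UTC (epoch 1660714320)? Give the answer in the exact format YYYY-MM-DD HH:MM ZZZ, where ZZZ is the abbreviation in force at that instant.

2022-08-17 08:17 QXQ

Query: 2022-08-17 05:32 UTC
Rule 2/2 (QXQ, +02:45): 2022-08-17 03:32 UTC ≤ query < +∞
5·60 + 32 + 165 = 497 min
497 = 0·1440 + 497; 497 = 8·60 + 17 → 08:17, same day
→ 2022-08-17 08:17 QXQ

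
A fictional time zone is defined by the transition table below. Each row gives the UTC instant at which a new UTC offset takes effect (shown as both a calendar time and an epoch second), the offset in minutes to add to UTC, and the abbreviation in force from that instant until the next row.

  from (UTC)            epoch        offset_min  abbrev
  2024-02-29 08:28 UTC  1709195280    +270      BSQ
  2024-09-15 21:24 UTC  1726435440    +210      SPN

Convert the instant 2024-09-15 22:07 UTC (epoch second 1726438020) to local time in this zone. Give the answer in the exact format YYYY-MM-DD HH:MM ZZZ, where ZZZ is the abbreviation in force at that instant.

2024-09-16 01:37 SPN

Query: 2024-09-15 22:07 UTC
Rule 2/2 (SPN, +03:30): 2024-09-15 21:24 UTC ≤ query < +∞
22·60 + 7 + 210 = 1537 min
1537 = 1·1440 + 97; 97 = 1·60 + 37 → 01:37, 2024-09-15 + 1 day = 2024-09-16
→ 2024-09-16 01:37 SPN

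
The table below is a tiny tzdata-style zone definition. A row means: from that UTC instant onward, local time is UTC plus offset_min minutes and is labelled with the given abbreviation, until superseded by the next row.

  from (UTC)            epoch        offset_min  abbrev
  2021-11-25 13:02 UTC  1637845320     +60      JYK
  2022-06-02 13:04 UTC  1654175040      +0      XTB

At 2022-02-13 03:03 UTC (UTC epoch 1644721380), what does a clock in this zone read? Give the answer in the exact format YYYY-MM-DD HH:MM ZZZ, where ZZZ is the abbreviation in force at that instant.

2022-02-13 04:03 JYK

Query: 2022-02-13 03:03 UTC
Rule 1/2 (JYK, +01:00): 2021-11-25 13:02 UTC ≤ query < 2022-06-02 13:04 UTC
3·60 + 3 + 60 = 243 min
243 = 0·1440 + 243; 243 = 4·60 + 3 → 04:03, same day
→ 2022-02-13 04:03 JYK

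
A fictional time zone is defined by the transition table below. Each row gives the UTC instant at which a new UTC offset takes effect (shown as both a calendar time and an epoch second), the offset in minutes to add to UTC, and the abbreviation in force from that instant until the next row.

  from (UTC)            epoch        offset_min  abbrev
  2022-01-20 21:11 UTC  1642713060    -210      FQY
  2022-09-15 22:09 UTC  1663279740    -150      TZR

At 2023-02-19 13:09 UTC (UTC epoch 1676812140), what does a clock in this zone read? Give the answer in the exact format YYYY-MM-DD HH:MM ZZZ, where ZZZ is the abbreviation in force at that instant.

Query: 2023-02-19 13:09 UTC
Rule 2/2 (TZR, -02:30): 2022-09-15 22:09 UTC ≤ query < +∞
13·60 + 9 - 150 = 639 min
639 = 0·1440 + 639; 639 = 10·60 + 39 → 10:39, same day
→ 2023-02-19 10:39 TZR

2023-02-19 10:39 TZR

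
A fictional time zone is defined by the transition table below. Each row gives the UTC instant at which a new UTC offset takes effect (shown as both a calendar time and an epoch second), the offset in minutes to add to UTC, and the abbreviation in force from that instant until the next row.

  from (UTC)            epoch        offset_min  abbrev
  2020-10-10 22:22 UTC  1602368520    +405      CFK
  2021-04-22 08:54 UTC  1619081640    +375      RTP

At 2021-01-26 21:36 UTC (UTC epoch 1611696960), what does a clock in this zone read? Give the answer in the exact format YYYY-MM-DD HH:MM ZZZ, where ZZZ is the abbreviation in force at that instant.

Query: 2021-01-26 21:36 UTC
Rule 1/2 (CFK, +06:45): 2020-10-10 22:22 UTC ≤ query < 2021-04-22 08:54 UTC
21·60 + 36 + 405 = 1701 min
1701 = 1·1440 + 261; 261 = 4·60 + 21 → 04:21, 2021-01-26 + 1 day = 2021-01-27
→ 2021-01-27 04:21 CFK

2021-01-27 04:21 CFK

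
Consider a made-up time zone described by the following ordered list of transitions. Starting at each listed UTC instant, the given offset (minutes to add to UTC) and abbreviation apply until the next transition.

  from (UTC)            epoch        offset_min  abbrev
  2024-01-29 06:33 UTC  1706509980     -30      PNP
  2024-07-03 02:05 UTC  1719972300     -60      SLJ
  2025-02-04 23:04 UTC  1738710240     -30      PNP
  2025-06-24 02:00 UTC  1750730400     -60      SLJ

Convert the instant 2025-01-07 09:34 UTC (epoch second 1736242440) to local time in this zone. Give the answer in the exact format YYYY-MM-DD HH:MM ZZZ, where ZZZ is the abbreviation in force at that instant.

Query: 2025-01-07 09:34 UTC
Rule 2/4 (SLJ, -01:00): 2024-07-03 02:05 UTC ≤ query < 2025-02-04 23:04 UTC
9·60 + 34 - 60 = 514 min
514 = 0·1440 + 514; 514 = 8·60 + 34 → 08:34, same day
→ 2025-01-07 08:34 SLJ

2025-01-07 08:34 SLJ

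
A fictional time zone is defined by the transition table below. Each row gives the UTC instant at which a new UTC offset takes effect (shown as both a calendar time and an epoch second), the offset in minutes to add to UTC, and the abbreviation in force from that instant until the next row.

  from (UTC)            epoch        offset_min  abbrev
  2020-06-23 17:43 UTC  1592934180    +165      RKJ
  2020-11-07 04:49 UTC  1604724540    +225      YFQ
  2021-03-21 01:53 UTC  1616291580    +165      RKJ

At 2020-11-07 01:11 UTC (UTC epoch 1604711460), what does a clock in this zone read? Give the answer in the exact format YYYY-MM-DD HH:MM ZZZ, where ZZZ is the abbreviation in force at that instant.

2020-11-07 03:56 RKJ

Query: 2020-11-07 01:11 UTC
Rule 1/3 (RKJ, +02:45): 2020-06-23 17:43 UTC ≤ query < 2020-11-07 04:49 UTC
1·60 + 11 + 165 = 236 min
236 = 0·1440 + 236; 236 = 3·60 + 56 → 03:56, same day
→ 2020-11-07 03:56 RKJ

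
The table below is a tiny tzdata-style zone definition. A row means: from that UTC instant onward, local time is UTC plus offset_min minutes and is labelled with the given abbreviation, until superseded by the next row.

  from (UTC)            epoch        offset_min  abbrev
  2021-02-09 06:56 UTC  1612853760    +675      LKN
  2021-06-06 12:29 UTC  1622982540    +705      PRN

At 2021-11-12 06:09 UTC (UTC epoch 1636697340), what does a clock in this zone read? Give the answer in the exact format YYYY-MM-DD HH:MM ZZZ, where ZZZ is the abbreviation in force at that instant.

Query: 2021-11-12 06:09 UTC
Rule 2/2 (PRN, +11:45): 2021-06-06 12:29 UTC ≤ query < +∞
6·60 + 9 + 705 = 1074 min
1074 = 0·1440 + 1074; 1074 = 17·60 + 54 → 17:54, same day
→ 2021-11-12 17:54 PRN

2021-11-12 17:54 PRN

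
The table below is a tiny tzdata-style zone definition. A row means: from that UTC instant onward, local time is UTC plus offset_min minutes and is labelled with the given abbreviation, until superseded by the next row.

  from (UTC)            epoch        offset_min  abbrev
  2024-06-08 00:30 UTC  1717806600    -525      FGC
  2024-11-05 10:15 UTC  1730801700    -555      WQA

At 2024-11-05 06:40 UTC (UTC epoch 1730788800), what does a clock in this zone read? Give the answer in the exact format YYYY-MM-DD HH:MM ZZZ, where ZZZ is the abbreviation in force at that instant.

Query: 2024-11-05 06:40 UTC
Rule 1/2 (FGC, -08:45): 2024-06-08 00:30 UTC ≤ query < 2024-11-05 10:15 UTC
6·60 + 40 - 525 = -125 min
-125 = -1·1440 + 1315; 1315 = 21·60 + 55 → 21:55, 2024-11-05 - 1 day = 2024-11-04
→ 2024-11-04 21:55 FGC

2024-11-04 21:55 FGC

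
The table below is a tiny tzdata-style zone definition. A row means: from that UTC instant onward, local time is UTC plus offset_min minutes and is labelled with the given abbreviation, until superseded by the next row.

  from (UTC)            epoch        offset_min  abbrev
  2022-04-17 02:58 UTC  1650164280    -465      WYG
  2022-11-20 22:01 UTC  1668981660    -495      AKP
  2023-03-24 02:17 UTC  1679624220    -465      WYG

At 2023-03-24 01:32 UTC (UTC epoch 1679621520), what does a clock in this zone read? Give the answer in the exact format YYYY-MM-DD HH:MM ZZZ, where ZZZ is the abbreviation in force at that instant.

Query: 2023-03-24 01:32 UTC
Rule 2/3 (AKP, -08:15): 2022-11-20 22:01 UTC ≤ query < 2023-03-24 02:17 UTC
1·60 + 32 - 495 = -403 min
-403 = -1·1440 + 1037; 1037 = 17·60 + 17 → 17:17, 2023-03-24 - 1 day = 2023-03-23
→ 2023-03-23 17:17 AKP

2023-03-23 17:17 AKP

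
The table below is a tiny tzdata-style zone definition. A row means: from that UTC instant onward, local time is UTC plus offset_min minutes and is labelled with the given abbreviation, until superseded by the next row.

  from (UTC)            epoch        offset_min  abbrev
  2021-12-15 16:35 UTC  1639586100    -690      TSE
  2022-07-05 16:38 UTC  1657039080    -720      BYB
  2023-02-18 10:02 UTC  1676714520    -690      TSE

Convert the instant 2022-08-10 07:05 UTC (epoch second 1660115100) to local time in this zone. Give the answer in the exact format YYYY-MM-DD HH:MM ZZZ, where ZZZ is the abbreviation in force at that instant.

Query: 2022-08-10 07:05 UTC
Rule 2/3 (BYB, -12:00): 2022-07-05 16:38 UTC ≤ query < 2023-02-18 10:02 UTC
7·60 + 5 - 720 = -295 min
-295 = -1·1440 + 1145; 1145 = 19·60 + 5 → 19:05, 2022-08-10 - 1 day = 2022-08-09
→ 2022-08-09 19:05 BYB

2022-08-09 19:05 BYB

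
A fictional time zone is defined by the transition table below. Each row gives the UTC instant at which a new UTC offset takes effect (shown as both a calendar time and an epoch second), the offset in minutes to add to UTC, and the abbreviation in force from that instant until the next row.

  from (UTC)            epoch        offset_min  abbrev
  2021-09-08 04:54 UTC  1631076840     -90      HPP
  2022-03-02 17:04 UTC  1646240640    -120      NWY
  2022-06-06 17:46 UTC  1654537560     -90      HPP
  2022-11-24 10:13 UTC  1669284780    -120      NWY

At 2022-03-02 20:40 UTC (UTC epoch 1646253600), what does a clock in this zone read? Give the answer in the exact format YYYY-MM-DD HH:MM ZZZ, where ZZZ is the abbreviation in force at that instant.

2022-03-02 18:40 NWY

Query: 2022-03-02 20:40 UTC
Rule 2/4 (NWY, -02:00): 2022-03-02 17:04 UTC ≤ query < 2022-06-06 17:46 UTC
20·60 + 40 - 120 = 1120 min
1120 = 0·1440 + 1120; 1120 = 18·60 + 40 → 18:40, same day
→ 2022-03-02 18:40 NWY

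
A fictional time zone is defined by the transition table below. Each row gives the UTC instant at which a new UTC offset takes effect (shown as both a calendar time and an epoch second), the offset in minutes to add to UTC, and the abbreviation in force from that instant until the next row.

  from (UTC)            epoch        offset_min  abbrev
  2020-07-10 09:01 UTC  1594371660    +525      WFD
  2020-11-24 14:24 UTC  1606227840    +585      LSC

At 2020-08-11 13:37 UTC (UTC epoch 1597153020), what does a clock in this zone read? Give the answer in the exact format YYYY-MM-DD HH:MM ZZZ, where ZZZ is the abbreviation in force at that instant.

Query: 2020-08-11 13:37 UTC
Rule 1/2 (WFD, +08:45): 2020-07-10 09:01 UTC ≤ query < 2020-11-24 14:24 UTC
13·60 + 37 + 525 = 1342 min
1342 = 0·1440 + 1342; 1342 = 22·60 + 22 → 22:22, same day
→ 2020-08-11 22:22 WFD

2020-08-11 22:22 WFD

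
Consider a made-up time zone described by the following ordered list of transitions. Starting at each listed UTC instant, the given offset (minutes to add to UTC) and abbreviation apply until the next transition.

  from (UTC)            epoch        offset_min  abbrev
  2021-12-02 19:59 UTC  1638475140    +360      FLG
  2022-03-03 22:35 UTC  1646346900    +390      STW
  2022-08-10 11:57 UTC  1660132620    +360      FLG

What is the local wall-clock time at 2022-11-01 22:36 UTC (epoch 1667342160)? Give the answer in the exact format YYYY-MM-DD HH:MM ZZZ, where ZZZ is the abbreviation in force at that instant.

Query: 2022-11-01 22:36 UTC
Rule 3/3 (FLG, +06:00): 2022-08-10 11:57 UTC ≤ query < +∞
22·60 + 36 + 360 = 1716 min
1716 = 1·1440 + 276; 276 = 4·60 + 36 → 04:36, 2022-11-01 + 1 day = 2022-11-02
→ 2022-11-02 04:36 FLG

2022-11-02 04:36 FLG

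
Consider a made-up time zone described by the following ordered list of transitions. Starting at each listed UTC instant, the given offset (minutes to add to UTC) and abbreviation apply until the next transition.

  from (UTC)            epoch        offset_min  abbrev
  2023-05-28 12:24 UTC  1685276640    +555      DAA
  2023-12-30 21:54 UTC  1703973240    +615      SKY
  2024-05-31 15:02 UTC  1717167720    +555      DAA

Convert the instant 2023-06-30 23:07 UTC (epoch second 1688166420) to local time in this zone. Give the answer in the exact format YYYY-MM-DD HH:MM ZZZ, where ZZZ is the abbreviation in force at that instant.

Query: 2023-06-30 23:07 UTC
Rule 1/3 (DAA, +09:15): 2023-05-28 12:24 UTC ≤ query < 2023-12-30 21:54 UTC
23·60 + 7 + 555 = 1942 min
1942 = 1·1440 + 502; 502 = 8·60 + 22 → 08:22, 2023-06-30 + 1 day = 2023-07-01
→ 2023-07-01 08:22 DAA

2023-07-01 08:22 DAA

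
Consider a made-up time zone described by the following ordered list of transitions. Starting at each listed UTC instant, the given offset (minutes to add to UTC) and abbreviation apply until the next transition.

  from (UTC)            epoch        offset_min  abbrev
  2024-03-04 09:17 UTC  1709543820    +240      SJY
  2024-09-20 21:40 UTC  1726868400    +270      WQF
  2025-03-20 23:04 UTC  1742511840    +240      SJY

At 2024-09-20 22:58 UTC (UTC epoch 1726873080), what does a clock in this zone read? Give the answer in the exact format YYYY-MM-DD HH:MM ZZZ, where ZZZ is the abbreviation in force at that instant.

Query: 2024-09-20 22:58 UTC
Rule 2/3 (WQF, +04:30): 2024-09-20 21:40 UTC ≤ query < 2025-03-20 23:04 UTC
22·60 + 58 + 270 = 1648 min
1648 = 1·1440 + 208; 208 = 3·60 + 28 → 03:28, 2024-09-20 + 1 day = 2024-09-21
→ 2024-09-21 03:28 WQF

2024-09-21 03:28 WQF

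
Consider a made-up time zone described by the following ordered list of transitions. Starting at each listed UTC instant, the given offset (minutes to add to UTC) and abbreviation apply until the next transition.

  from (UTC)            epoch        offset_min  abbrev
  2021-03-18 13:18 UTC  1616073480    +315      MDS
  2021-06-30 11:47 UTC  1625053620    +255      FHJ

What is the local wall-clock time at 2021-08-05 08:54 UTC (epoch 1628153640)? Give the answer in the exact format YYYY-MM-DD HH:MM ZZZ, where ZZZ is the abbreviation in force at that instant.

Query: 2021-08-05 08:54 UTC
Rule 2/2 (FHJ, +04:15): 2021-06-30 11:47 UTC ≤ query < +∞
8·60 + 54 + 255 = 789 min
789 = 0·1440 + 789; 789 = 13·60 + 9 → 13:09, same day
→ 2021-08-05 13:09 FHJ

2021-08-05 13:09 FHJ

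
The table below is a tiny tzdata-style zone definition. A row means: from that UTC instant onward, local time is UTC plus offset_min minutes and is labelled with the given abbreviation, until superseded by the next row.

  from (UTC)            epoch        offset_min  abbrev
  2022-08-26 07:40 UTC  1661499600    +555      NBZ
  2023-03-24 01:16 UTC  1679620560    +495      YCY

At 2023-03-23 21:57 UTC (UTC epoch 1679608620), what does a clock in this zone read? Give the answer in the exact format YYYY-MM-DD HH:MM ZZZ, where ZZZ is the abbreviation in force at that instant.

Query: 2023-03-23 21:57 UTC
Rule 1/2 (NBZ, +09:15): 2022-08-26 07:40 UTC ≤ query < 2023-03-24 01:16 UTC
21·60 + 57 + 555 = 1872 min
1872 = 1·1440 + 432; 432 = 7·60 + 12 → 07:12, 2023-03-23 + 1 day = 2023-03-24
→ 2023-03-24 07:12 NBZ

2023-03-24 07:12 NBZ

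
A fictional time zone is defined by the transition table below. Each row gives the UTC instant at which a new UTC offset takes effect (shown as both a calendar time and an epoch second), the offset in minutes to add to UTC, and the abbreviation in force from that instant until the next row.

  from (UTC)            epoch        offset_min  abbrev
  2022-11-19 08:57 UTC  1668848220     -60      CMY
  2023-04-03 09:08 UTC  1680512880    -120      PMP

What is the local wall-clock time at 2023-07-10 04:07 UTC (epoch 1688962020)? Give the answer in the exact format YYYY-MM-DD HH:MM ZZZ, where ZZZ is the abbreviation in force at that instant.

Query: 2023-07-10 04:07 UTC
Rule 2/2 (PMP, -02:00): 2023-04-03 09:08 UTC ≤ query < +∞
4·60 + 7 - 120 = 127 min
127 = 0·1440 + 127; 127 = 2·60 + 7 → 02:07, same day
→ 2023-07-10 02:07 PMP

2023-07-10 02:07 PMP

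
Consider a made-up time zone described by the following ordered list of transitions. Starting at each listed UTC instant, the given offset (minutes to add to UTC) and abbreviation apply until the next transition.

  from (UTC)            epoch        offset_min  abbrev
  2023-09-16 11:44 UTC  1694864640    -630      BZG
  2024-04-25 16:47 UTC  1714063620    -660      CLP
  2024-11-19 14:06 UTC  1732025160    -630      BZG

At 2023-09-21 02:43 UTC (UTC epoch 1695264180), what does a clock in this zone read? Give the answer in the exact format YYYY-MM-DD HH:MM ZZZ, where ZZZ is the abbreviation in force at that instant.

Query: 2023-09-21 02:43 UTC
Rule 1/3 (BZG, -10:30): 2023-09-16 11:44 UTC ≤ query < 2024-04-25 16:47 UTC
2·60 + 43 - 630 = -467 min
-467 = -1·1440 + 973; 973 = 16·60 + 13 → 16:13, 2023-09-21 - 1 day = 2023-09-20
→ 2023-09-20 16:13 BZG

2023-09-20 16:13 BZG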